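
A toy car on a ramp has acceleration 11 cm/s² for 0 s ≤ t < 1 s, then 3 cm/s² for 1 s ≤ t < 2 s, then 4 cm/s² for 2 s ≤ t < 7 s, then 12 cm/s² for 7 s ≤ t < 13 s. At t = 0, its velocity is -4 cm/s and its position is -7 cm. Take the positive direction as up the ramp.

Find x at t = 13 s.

On each constant-a segment, Δv = aΔt and Δx = v₀Δt + ½aΔt²; chain segment to segment.
0–1 s: v starts -4 cm/s; Δx = -4·1 + ½·11·1² = 1.5 cm; v ends 7 cm/s.
1–2 s: v starts 7 cm/s; Δx = 7·1 + ½·3·1² = 8.5 cm; v ends 10 cm/s.
2–7 s: v starts 10 cm/s; Δx = 10·5 + ½·4·5² = 100 cm; v ends 30 cm/s.
7–13 s: v starts 30 cm/s; Δx = 30·6 + ½·12·6² = 396 cm; v ends 102 cm/s.
x(13) = -7 + Σ Δx = 499 cm.

499 cm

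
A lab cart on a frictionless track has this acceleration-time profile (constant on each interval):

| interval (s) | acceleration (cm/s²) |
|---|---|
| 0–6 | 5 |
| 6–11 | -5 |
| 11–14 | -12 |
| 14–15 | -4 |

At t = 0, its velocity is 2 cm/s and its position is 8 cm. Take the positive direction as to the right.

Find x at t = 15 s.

143.5 cm

On each constant-a segment, Δv = aΔt and Δx = v₀Δt + ½aΔt²; chain segment to segment.
0–6 s: v starts 2 cm/s; Δx = 2·6 + ½·5·6² = 102 cm; v ends 32 cm/s.
6–11 s: v starts 32 cm/s; Δx = 32·5 + ½·-5·5² = 97.5 cm; v ends 7 cm/s.
11–14 s: v starts 7 cm/s; Δx = 7·3 + ½·-12·3² = -33 cm; v ends -29 cm/s.
14–15 s: v starts -29 cm/s; Δx = -29·1 + ½·-4·1² = -31 cm; v ends -33 cm/s.
x(15) = 8 + Σ Δx = 143.5 cm.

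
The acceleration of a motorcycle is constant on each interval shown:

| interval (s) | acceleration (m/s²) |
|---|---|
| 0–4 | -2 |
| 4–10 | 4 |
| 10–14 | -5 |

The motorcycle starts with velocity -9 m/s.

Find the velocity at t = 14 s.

-13 m/s

Δv equals the area under the a-t graph; then v = v₀ + Δv.
0–4 s: -2 × 4 = -8 m/s
4–10 s: 4 × 6 = 24 m/s
10–14 s: -5 × 4 = -20 m/s
Δv = -4 m/s, so v(14) = -9 + (-4) = -13 m/s.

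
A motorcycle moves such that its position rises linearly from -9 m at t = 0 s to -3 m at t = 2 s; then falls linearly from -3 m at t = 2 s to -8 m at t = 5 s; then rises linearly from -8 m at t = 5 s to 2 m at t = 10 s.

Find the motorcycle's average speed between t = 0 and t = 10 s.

2.1 m/s

Average speed = (total path length)/(elapsed time); on a piecewise-linear x-t graph the path length is Σ|Δx|.
0–2 s: |Δx| = |-3 − -9| = 6 m
2–5 s: |Δx| = |-8 − -3| = 5 m
5–10 s: |Δx| = |2 − -8| = 10 m
Total path = 21 m; average speed = 21/10 = 2.1 m/s.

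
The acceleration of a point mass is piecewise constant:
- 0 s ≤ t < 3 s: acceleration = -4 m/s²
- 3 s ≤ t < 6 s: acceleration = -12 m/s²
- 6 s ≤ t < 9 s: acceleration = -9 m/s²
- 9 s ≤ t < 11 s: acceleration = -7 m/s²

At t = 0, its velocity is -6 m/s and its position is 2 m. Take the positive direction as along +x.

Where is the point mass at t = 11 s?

On each constant-a segment, Δv = aΔt and Δx = v₀Δt + ½aΔt²; chain segment to segment.
0–3 s: v starts -6 m/s; Δx = -6·3 + ½·-4·3² = -36 m; v ends -18 m/s.
3–6 s: v starts -18 m/s; Δx = -18·3 + ½·-12·3² = -108 m; v ends -54 m/s.
6–9 s: v starts -54 m/s; Δx = -54·3 + ½·-9·3² = -202.5 m; v ends -81 m/s.
9–11 s: v starts -81 m/s; Δx = -81·2 + ½·-7·2² = -176 m; v ends -95 m/s.
x(11) = 2 + Σ Δx = -520.5 m.

-520.5 m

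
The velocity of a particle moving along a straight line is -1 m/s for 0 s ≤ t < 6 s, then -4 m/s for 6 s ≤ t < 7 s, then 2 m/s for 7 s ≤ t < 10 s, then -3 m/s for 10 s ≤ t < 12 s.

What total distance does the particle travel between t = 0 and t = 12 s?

Total distance travelled is ∫|v| dt — sum the magnitudes of each area piece.
0–6 s: |-1| × 6 = 6 m
6–7 s: |-4| × 1 = 4 m
7–10 s: |2| × 3 = 6 m
10–12 s: |-3| × 2 = 6 m
Total distance = 22 m

22 m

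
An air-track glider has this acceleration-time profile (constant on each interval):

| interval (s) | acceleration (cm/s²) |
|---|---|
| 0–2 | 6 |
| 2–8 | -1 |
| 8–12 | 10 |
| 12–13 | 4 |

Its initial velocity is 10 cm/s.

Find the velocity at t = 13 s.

60 cm/s

Δv equals the area under the a-t graph; then v = v₀ + Δv.
0–2 s: 6 × 2 = 12 cm/s
2–8 s: -1 × 6 = -6 cm/s
8–12 s: 10 × 4 = 40 cm/s
12–13 s: 4 × 1 = 4 cm/s
Δv = 50 cm/s, so v(13) = 10 + (50) = 60 cm/s.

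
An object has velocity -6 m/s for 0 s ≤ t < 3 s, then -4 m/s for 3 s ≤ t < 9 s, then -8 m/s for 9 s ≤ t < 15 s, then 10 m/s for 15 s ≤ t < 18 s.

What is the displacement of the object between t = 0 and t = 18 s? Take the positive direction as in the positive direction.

Displacement is the signed area under the v-t curve.
0–3 s: -6 × 3 = -18 m
3–9 s: -4 × 6 = -24 m
9–15 s: -8 × 6 = -48 m
15–18 s: 10 × 3 = 30 m
Net displacement = -60 m

-60 m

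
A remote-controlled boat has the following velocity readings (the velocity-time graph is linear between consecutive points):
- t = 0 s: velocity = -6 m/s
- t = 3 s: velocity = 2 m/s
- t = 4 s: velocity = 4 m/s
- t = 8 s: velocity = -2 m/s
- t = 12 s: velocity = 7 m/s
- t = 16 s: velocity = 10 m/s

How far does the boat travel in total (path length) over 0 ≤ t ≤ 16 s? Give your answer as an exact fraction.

1133/18 m

Total distance travelled is ∫|v| dt — sum the magnitudes of each area piece.
0–3 s: v = 0 at t = 2.25 s; triangle areas 6.75 + 0.75 = 7.5 m
3–4 s: |½(2 + 4)(1)| = 3 m
4–8 s: v = 0 at t = 20/3 s; triangle areas 16/3 + 4/3 = 20/3 m
8–12 s: v = 0 at t = 80/9 s; triangle areas 8/9 + 98/9 = 106/9 m
12–16 s: |½(7 + 10)(4)| = 34 m
Total distance = 1133/18 m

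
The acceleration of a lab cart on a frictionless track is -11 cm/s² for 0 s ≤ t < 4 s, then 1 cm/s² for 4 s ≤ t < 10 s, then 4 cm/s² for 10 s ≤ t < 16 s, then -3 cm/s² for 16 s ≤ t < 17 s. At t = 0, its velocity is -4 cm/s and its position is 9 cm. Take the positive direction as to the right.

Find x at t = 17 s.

-564.5 cm

On each constant-a segment, Δv = aΔt and Δx = v₀Δt + ½aΔt²; chain segment to segment.
0–4 s: v starts -4 cm/s; Δx = -4·4 + ½·-11·4² = -104 cm; v ends -48 cm/s.
4–10 s: v starts -48 cm/s; Δx = -48·6 + ½·1·6² = -270 cm; v ends -42 cm/s.
10–16 s: v starts -42 cm/s; Δx = -42·6 + ½·4·6² = -180 cm; v ends -18 cm/s.
16–17 s: v starts -18 cm/s; Δx = -18·1 + ½·-3·1² = -19.5 cm; v ends -21 cm/s.
x(17) = 9 + Σ Δx = -564.5 cm.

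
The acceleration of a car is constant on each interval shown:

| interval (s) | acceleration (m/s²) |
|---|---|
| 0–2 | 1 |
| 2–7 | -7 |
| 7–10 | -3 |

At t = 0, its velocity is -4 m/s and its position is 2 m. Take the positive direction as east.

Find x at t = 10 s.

On each constant-a segment, Δv = aΔt and Δx = v₀Δt + ½aΔt²; chain segment to segment.
0–2 s: v starts -4 m/s; Δx = -4·2 + ½·1·2² = -6 m; v ends -2 m/s.
2–7 s: v starts -2 m/s; Δx = -2·5 + ½·-7·5² = -97.5 m; v ends -37 m/s.
7–10 s: v starts -37 m/s; Δx = -37·3 + ½·-3·3² = -124.5 m; v ends -46 m/s.
x(10) = 2 + Σ Δx = -226 m.

-226 m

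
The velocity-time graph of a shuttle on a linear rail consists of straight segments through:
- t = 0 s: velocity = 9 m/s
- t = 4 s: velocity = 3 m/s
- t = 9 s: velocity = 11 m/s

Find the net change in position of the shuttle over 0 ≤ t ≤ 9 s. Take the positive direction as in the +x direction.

Net displacement equals the area under the velocity-time graph (areas below the axis count negative).
0–4 s: ½(9 + 3)(4) = 24 m
4–9 s: ½(3 + 11)(5) = 35 m
Net displacement = 59 m

59 m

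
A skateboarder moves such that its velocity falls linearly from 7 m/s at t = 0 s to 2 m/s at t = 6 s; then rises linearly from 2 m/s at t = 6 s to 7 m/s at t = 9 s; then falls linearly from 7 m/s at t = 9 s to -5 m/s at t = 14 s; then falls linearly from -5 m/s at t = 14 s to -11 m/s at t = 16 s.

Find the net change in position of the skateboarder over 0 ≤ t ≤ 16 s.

29.5 m

Displacement is the signed area under the v-t curve.
0–6 s: ½(7 + 2)(6) = 27 m
6–9 s: ½(2 + 7)(3) = 13.5 m
9–14 s: ½(7 + -5)(5) = 5 m
14–16 s: ½(-5 + -11)(2) = -16 m
Net displacement = 29.5 m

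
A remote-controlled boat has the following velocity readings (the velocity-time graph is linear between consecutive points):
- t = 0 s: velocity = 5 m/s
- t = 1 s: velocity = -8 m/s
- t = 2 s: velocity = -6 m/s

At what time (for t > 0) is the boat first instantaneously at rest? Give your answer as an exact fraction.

t = 5/13 s

v changes sign on 0–1 s (from 5 to -8); the graph is linear there, so v = 0 at t = 0 + (-5)·(1 − 0)/(-8 − 5) = 5/13 s.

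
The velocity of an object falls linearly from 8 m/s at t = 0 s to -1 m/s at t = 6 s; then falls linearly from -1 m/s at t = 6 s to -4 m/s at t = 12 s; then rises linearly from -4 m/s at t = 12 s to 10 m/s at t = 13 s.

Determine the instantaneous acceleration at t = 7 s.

Acceleration is the slope of the v-t graph on 6–12 s: (-4 − -1)/(12 − 6) = -0.5 m/s².

-0.5 m/s²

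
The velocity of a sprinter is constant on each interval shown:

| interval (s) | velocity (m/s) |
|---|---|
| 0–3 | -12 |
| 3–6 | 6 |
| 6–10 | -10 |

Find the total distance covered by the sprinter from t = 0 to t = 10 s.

Distance (not displacement) is the total path length: add the absolute areas under v-t.
0–3 s: |-12| × 3 = 36 m
3–6 s: |6| × 3 = 18 m
6–10 s: |-10| × 4 = 40 m
Total distance = 94 m

94 m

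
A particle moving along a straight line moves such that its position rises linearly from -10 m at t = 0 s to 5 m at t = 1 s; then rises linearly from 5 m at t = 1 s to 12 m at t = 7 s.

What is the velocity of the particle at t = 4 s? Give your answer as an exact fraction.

Velocity is the slope of the x-t graph on 1–7 s: (12 − 5)/(7 − 1) = 7/6 m/s.

7/6 m/s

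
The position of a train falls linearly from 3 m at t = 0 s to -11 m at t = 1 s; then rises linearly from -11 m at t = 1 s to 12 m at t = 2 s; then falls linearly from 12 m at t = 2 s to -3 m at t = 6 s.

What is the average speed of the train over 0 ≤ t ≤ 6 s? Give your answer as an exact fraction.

26/3 m/s

Average speed = (total path length)/(elapsed time); on a piecewise-linear x-t graph the path length is Σ|Δx|.
0–1 s: |Δx| = |-11 − 3| = 14 m
1–2 s: |Δx| = |12 − -11| = 23 m
2–6 s: |Δx| = |-3 − 12| = 15 m
Total path = 52 m; average speed = 52/6 = 26/3 m/s.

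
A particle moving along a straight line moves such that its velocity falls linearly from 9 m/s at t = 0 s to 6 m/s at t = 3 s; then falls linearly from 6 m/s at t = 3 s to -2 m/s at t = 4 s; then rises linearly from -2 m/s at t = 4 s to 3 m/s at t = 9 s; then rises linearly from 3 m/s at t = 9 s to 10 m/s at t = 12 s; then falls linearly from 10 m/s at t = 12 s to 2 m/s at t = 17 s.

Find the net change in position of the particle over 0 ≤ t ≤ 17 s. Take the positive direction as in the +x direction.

76.5 m

Net displacement equals the area under the velocity-time graph (areas below the axis count negative).
0–3 s: ½(9 + 6)(3) = 22.5 m
3–4 s: ½(6 + -2)(1) = 2 m
4–9 s: ½(-2 + 3)(5) = 2.5 m
9–12 s: ½(3 + 10)(3) = 19.5 m
12–17 s: ½(10 + 2)(5) = 30 m
Net displacement = 76.5 m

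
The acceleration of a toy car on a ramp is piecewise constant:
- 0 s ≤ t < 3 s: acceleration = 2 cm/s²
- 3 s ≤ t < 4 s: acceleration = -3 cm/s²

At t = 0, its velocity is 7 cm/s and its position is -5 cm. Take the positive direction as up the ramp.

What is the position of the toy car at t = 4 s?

On each constant-a segment, Δv = aΔt and Δx = v₀Δt + ½aΔt²; chain segment to segment.
0–3 s: v starts 7 cm/s; Δx = 7·3 + ½·2·3² = 30 cm; v ends 13 cm/s.
3–4 s: v starts 13 cm/s; Δx = 13·1 + ½·-3·1² = 11.5 cm; v ends 10 cm/s.
x(4) = -5 + Σ Δx = 36.5 cm.

36.5 cm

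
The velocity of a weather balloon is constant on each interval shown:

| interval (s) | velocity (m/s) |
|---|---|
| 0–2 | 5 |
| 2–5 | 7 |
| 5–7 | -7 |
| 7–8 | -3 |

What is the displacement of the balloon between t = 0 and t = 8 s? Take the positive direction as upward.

Net displacement equals the area under the velocity-time graph (areas below the axis count negative).
0–2 s: 5 × 2 = 10 m
2–5 s: 7 × 3 = 21 m
5–7 s: -7 × 2 = -14 m
7–8 s: -3 × 1 = -3 m
Net displacement = 14 m

14 m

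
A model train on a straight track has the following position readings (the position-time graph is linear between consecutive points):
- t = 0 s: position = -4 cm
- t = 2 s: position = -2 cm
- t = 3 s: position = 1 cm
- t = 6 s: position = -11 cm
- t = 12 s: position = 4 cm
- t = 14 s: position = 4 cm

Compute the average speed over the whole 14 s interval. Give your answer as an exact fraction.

16/7 cm/s

Average speed = (total path length)/(elapsed time); on a piecewise-linear x-t graph the path length is Σ|Δx|.
0–2 s: |Δx| = |-2 − -4| = 2 cm
2–3 s: |Δx| = |1 − -2| = 3 cm
3–6 s: |Δx| = |-11 − 1| = 12 cm
6–12 s: |Δx| = |4 − -11| = 15 cm
12–14 s: |Δx| = |4 − 4| = 0 cm
Total path = 32 cm; average speed = 32/14 = 16/7 cm/s.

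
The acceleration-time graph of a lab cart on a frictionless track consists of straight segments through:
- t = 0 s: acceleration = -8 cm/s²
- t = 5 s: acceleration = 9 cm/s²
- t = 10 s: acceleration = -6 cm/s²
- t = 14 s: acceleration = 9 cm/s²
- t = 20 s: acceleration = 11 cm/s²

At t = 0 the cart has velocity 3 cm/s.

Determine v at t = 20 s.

Δv equals the area under the a-t graph; then v = v₀ + Δv.
0–5 s: ½(-8 + 9)(5) = 2.5 cm/s
5–10 s: ½(9 + -6)(5) = 7.5 cm/s
10–14 s: ½(-6 + 9)(4) = 6 cm/s
14–20 s: ½(9 + 11)(6) = 60 cm/s
Δv = 76 cm/s, so v(20) = 3 + (76) = 79 cm/s.

79 cm/s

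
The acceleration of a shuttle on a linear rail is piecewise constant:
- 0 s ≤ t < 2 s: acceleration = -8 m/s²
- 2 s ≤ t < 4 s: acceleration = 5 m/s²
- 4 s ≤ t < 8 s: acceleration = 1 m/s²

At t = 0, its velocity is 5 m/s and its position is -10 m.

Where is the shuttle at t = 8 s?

On each constant-a segment, Δv = aΔt and Δx = v₀Δt + ½aΔt²; chain segment to segment.
0–2 s: v starts 5 m/s; Δx = 5·2 + ½·-8·2² = -6 m; v ends -11 m/s.
2–4 s: v starts -11 m/s; Δx = -11·2 + ½·5·2² = -12 m; v ends -1 m/s.
4–8 s: v starts -1 m/s; Δx = -1·4 + ½·1·4² = 4 m; v ends 3 m/s.
x(8) = -10 + Σ Δx = -24 m.

-24 m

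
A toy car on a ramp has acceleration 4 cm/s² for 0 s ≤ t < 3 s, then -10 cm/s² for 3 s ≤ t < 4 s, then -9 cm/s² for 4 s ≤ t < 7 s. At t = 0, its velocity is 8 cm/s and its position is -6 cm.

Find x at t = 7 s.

40.5 cm

On each constant-a segment, Δv = aΔt and Δx = v₀Δt + ½aΔt²; chain segment to segment.
0–3 s: v starts 8 cm/s; Δx = 8·3 + ½·4·3² = 42 cm; v ends 20 cm/s.
3–4 s: v starts 20 cm/s; Δx = 20·1 + ½·-10·1² = 15 cm; v ends 10 cm/s.
4–7 s: v starts 10 cm/s; Δx = 10·3 + ½·-9·3² = -10.5 cm; v ends -17 cm/s.
x(7) = -6 + Σ Δx = 40.5 cm.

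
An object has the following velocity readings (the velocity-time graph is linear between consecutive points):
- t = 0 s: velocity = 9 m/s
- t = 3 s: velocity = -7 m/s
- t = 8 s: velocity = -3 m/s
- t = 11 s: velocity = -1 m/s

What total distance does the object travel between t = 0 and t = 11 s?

43.1875 m

Distance (not displacement) is the total path length: add the absolute areas under v-t.
0–3 s: v = 0 at t = 1.6875 s; triangle areas 7.59375 + 4.59375 = 12.1875 m
3–8 s: |½(-7 + -3)(5)| = 25 m
8–11 s: |½(-3 + -1)(3)| = 6 m
Total distance = 43.1875 m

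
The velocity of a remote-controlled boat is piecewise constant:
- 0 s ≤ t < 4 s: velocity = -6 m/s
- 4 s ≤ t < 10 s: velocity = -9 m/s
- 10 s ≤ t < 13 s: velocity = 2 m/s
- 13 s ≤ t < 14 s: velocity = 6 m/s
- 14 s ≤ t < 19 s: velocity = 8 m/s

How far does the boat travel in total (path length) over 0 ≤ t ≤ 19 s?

130 m

Total distance travelled is ∫|v| dt — sum the magnitudes of each area piece.
0–4 s: |-6| × 4 = 24 m
4–10 s: |-9| × 6 = 54 m
10–13 s: |2| × 3 = 6 m
13–14 s: |6| × 1 = 6 m
14–19 s: |8| × 5 = 40 m
Total distance = 130 m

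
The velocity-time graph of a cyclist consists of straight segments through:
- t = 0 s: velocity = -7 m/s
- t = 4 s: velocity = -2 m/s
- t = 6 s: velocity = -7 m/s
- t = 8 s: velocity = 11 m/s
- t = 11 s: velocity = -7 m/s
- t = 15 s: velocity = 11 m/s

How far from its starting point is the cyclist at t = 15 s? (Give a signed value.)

Net displacement equals the area under the velocity-time graph (areas below the axis count negative).
0–4 s: ½(-7 + -2)(4) = -18 m
4–6 s: ½(-2 + -7)(2) = -9 m
6–8 s: ½(-7 + 11)(2) = 4 m
8–11 s: ½(11 + -7)(3) = 6 m
11–15 s: ½(-7 + 11)(4) = 8 m
Net displacement = -9 m

-9 m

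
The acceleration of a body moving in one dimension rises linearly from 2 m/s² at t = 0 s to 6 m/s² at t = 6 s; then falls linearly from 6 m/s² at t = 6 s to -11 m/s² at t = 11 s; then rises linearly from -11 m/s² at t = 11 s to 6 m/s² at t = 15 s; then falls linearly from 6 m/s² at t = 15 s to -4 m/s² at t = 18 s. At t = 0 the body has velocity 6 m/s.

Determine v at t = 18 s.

Δv equals the area under the a-t graph; then v = v₀ + Δv.
0–6 s: ½(2 + 6)(6) = 24 m/s
6–11 s: ½(6 + -11)(5) = -12.5 m/s
11–15 s: ½(-11 + 6)(4) = -10 m/s
15–18 s: ½(6 + -4)(3) = 3 m/s
Δv = 4.5 m/s, so v(18) = 6 + (4.5) = 10.5 m/s.

10.5 m/s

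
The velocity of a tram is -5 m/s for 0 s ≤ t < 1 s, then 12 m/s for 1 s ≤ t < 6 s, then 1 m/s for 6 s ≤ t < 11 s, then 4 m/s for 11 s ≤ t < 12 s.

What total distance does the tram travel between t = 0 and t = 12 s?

74 m

Total distance travelled is ∫|v| dt — sum the magnitudes of each area piece.
0–1 s: |-5| × 1 = 5 m
1–6 s: |12| × 5 = 60 m
6–11 s: |1| × 5 = 5 m
11–12 s: |4| × 1 = 4 m
Total distance = 74 m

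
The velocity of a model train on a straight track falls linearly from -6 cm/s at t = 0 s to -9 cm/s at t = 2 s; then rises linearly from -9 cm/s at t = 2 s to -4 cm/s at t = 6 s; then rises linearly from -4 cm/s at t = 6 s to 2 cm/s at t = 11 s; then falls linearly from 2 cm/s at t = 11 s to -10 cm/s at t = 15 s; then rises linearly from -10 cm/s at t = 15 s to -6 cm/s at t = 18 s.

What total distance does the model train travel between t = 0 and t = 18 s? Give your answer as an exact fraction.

Distance (not displacement) is the total path length: add the absolute areas under v-t.
0–2 s: |½(-6 + -9)(2)| = 15 cm
2–6 s: |½(-9 + -4)(4)| = 26 cm
6–11 s: v = 0 at t = 28/3 s; triangle areas 20/3 + 5/3 = 25/3 cm
11–15 s: v = 0 at t = 35/3 s; triangle areas 2/3 + 50/3 = 52/3 cm
15–18 s: |½(-10 + -6)(3)| = 24 cm
Total distance = 272/3 cm

272/3 cm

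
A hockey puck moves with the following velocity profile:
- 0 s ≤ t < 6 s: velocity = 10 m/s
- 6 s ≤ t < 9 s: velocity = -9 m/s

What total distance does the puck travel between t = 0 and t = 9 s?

Total distance travelled is ∫|v| dt — sum the magnitudes of each area piece.
0–6 s: |10| × 6 = 60 m
6–9 s: |-9| × 3 = 27 m
Total distance = 87 m

87 m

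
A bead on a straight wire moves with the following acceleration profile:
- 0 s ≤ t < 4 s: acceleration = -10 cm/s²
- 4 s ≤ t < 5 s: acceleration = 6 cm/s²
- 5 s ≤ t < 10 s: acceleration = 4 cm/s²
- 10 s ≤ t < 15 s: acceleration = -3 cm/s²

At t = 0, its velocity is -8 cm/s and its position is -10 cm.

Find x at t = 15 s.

-474.5 cm

On each constant-a segment, Δv = aΔt and Δx = v₀Δt + ½aΔt²; chain segment to segment.
0–4 s: v starts -8 cm/s; Δx = -8·4 + ½·-10·4² = -112 cm; v ends -48 cm/s.
4–5 s: v starts -48 cm/s; Δx = -48·1 + ½·6·1² = -45 cm; v ends -42 cm/s.
5–10 s: v starts -42 cm/s; Δx = -42·5 + ½·4·5² = -160 cm; v ends -22 cm/s.
10–15 s: v starts -22 cm/s; Δx = -22·5 + ½·-3·5² = -147.5 cm; v ends -37 cm/s.
x(15) = -10 + Σ Δx = -474.5 cm.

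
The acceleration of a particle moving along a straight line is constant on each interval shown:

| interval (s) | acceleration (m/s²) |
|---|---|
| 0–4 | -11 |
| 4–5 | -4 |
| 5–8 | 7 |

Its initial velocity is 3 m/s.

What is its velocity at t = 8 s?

Δv equals the area under the a-t graph; then v = v₀ + Δv.
0–4 s: -11 × 4 = -44 m/s
4–5 s: -4 × 1 = -4 m/s
5–8 s: 7 × 3 = 21 m/s
Δv = -27 m/s, so v(8) = 3 + (-27) = -24 m/s.

-24 m/s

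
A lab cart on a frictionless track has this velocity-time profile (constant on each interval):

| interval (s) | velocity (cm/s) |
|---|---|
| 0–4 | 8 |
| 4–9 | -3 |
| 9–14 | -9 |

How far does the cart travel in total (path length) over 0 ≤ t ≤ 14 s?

92 cm

Total distance travelled is ∫|v| dt — sum the magnitudes of each area piece.
0–4 s: |8| × 4 = 32 cm
4–9 s: |-3| × 5 = 15 cm
9–14 s: |-9| × 5 = 45 cm
Total distance = 92 cm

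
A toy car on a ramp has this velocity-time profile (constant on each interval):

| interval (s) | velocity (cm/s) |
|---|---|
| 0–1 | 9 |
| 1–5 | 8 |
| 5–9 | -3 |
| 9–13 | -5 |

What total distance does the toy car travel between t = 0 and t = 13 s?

73 cm

Total distance travelled is ∫|v| dt — sum the magnitudes of each area piece.
0–1 s: |9| × 1 = 9 cm
1–5 s: |8| × 4 = 32 cm
5–9 s: |-3| × 4 = 12 cm
9–13 s: |-5| × 4 = 20 cm
Total distance = 73 cm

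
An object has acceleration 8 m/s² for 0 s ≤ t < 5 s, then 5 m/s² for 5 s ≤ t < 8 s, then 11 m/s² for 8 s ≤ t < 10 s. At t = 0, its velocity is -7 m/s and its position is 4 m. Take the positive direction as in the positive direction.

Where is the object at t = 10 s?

308.5 m

On each constant-a segment, Δv = aΔt and Δx = v₀Δt + ½aΔt²; chain segment to segment.
0–5 s: v starts -7 m/s; Δx = -7·5 + ½·8·5² = 65 m; v ends 33 m/s.
5–8 s: v starts 33 m/s; Δx = 33·3 + ½·5·3² = 121.5 m; v ends 48 m/s.
8–10 s: v starts 48 m/s; Δx = 48·2 + ½·11·2² = 118 m; v ends 70 m/s.
x(10) = 4 + Σ Δx = 308.5 m.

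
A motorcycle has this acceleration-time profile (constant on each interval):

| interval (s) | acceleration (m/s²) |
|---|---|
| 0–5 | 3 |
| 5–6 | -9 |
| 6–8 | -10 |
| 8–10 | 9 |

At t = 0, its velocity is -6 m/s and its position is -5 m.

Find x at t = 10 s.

On each constant-a segment, Δv = aΔt and Δx = v₀Δt + ½aΔt²; chain segment to segment.
0–5 s: v starts -6 m/s; Δx = -6·5 + ½·3·5² = 7.5 m; v ends 9 m/s.
5–6 s: v starts 9 m/s; Δx = 9·1 + ½·-9·1² = 4.5 m; v ends 0 m/s.
6–8 s: v starts 0 m/s; Δx = 0·2 + ½·-10·2² = -20 m; v ends -20 m/s.
8–10 s: v starts -20 m/s; Δx = -20·2 + ½·9·2² = -22 m; v ends -2 m/s.
x(10) = -5 + Σ Δx = -35 m.

-35 m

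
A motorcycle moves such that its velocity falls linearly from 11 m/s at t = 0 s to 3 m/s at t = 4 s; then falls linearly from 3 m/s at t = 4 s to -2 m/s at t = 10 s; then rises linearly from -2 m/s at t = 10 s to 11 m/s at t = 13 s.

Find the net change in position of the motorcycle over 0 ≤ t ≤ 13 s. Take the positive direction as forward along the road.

44.5 m

Displacement is the signed area under the v-t curve.
0–4 s: ½(11 + 3)(4) = 28 m
4–10 s: ½(3 + -2)(6) = 3 m
10–13 s: ½(-2 + 11)(3) = 13.5 m
Net displacement = 44.5 m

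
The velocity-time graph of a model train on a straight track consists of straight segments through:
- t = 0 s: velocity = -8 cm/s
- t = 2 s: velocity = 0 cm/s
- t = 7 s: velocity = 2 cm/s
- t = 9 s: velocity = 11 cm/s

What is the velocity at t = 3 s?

On 2–7 s the graph is linear from 0 to 2 cm/s: v(3) = 0 + (2 − 0)·(3 − 2)/(7 − 2) = 0.4 cm/s.

0.4 cm/s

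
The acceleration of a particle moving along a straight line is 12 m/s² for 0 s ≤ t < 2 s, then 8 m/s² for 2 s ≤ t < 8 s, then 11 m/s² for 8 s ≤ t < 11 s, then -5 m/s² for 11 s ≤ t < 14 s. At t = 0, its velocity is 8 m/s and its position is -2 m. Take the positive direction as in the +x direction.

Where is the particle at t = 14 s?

980 m

On each constant-a segment, Δv = aΔt and Δx = v₀Δt + ½aΔt²; chain segment to segment.
0–2 s: v starts 8 m/s; Δx = 8·2 + ½·12·2² = 40 m; v ends 32 m/s.
2–8 s: v starts 32 m/s; Δx = 32·6 + ½·8·6² = 336 m; v ends 80 m/s.
8–11 s: v starts 80 m/s; Δx = 80·3 + ½·11·3² = 289.5 m; v ends 113 m/s.
11–14 s: v starts 113 m/s; Δx = 113·3 + ½·-5·3² = 316.5 m; v ends 98 m/s.
x(14) = -2 + Σ Δx = 980 m.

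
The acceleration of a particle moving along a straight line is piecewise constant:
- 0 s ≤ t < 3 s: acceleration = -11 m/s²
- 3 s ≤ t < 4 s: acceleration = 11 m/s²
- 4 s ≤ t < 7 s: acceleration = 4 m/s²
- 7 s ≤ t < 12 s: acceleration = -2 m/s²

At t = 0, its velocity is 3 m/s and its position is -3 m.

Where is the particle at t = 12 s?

On each constant-a segment, Δv = aΔt and Δx = v₀Δt + ½aΔt²; chain segment to segment.
0–3 s: v starts 3 m/s; Δx = 3·3 + ½·-11·3² = -40.5 m; v ends -30 m/s.
3–4 s: v starts -30 m/s; Δx = -30·1 + ½·11·1² = -24.5 m; v ends -19 m/s.
4–7 s: v starts -19 m/s; Δx = -19·3 + ½·4·3² = -39 m; v ends -7 m/s.
7–12 s: v starts -7 m/s; Δx = -7·5 + ½·-2·5² = -60 m; v ends -17 m/s.
x(12) = -3 + Σ Δx = -167 m.

-167 m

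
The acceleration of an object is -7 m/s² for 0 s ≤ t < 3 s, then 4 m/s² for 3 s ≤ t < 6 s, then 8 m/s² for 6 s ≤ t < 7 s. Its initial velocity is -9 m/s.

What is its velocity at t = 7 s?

Δv equals the area under the a-t graph; then v = v₀ + Δv.
0–3 s: -7 × 3 = -21 m/s
3–6 s: 4 × 3 = 12 m/s
6–7 s: 8 × 1 = 8 m/s
Δv = -1 m/s, so v(7) = -9 + (-1) = -10 m/s.

-10 m/s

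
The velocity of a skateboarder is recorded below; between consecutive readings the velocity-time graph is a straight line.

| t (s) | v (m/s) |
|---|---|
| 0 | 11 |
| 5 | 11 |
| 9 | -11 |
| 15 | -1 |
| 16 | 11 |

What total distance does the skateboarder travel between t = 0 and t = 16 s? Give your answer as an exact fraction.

1417/12 m

Total distance travelled is ∫|v| dt — sum the magnitudes of each area piece.
0–5 s: |11| × 5 = 55 m
5–9 s: v = 0 at t = 7 s; triangle areas 11 + 11 = 22 m
9–15 s: |½(-11 + -1)(6)| = 36 m
15–16 s: v = 0 at t = 181/12 s; triangle areas 1/24 + 121/24 = 61/12 m
Total distance = 1417/12 m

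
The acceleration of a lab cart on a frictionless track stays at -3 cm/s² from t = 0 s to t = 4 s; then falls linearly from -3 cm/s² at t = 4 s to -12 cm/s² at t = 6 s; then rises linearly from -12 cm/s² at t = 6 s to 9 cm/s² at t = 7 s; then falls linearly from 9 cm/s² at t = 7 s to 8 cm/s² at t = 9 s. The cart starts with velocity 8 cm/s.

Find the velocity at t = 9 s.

-3.5 cm/s

Δv equals the area under the a-t graph; then v = v₀ + Δv.
0–4 s: -3 × 4 = -12 cm/s
4–6 s: ½(-3 + -12)(2) = -15 cm/s
6–7 s: ½(-12 + 9)(1) = -1.5 cm/s
7–9 s: ½(9 + 8)(2) = 17 cm/s
Δv = -11.5 cm/s, so v(9) = 8 + (-11.5) = -3.5 cm/s.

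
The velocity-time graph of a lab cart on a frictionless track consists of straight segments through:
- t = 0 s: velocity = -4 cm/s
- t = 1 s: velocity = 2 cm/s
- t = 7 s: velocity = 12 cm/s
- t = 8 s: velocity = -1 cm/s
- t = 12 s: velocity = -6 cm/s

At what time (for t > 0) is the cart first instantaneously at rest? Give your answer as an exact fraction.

v changes sign on 0–1 s (from -4 to 2); the graph is linear there, so v = 0 at t = 0 + (4)·(1 − 0)/(2 − -4) = 2/3 s.

t = 2/3 s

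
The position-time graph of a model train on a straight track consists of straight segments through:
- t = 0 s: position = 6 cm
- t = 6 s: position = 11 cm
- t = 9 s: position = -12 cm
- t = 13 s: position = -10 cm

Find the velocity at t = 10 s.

0.5 cm/s

Velocity is the slope of the x-t graph on 9–13 s: (-10 − -12)/(13 − 9) = 0.5 cm/s.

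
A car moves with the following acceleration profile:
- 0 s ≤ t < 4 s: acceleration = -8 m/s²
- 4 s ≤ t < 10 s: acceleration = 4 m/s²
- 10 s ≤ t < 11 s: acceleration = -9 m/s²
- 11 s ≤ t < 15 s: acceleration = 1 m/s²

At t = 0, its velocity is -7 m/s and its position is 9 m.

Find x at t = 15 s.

On each constant-a segment, Δv = aΔt and Δx = v₀Δt + ½aΔt²; chain segment to segment.
0–4 s: v starts -7 m/s; Δx = -7·4 + ½·-8·4² = -92 m; v ends -39 m/s.
4–10 s: v starts -39 m/s; Δx = -39·6 + ½·4·6² = -162 m; v ends -15 m/s.
10–11 s: v starts -15 m/s; Δx = -15·1 + ½·-9·1² = -19.5 m; v ends -24 m/s.
11–15 s: v starts -24 m/s; Δx = -24·4 + ½·1·4² = -88 m; v ends -20 m/s.
x(15) = 9 + Σ Δx = -352.5 m.

-352.5 m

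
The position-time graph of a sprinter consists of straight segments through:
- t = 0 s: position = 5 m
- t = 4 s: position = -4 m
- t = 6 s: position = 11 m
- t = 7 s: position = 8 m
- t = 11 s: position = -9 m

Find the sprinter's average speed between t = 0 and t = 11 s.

4 m/s

Average speed = (total path length)/(elapsed time); on a piecewise-linear x-t graph the path length is Σ|Δx|.
0–4 s: |Δx| = |-4 − 5| = 9 m
4–6 s: |Δx| = |11 − -4| = 15 m
6–7 s: |Δx| = |8 − 11| = 3 m
7–11 s: |Δx| = |-9 − 8| = 17 m
Total path = 44 m; average speed = 44/11 = 4 m/s.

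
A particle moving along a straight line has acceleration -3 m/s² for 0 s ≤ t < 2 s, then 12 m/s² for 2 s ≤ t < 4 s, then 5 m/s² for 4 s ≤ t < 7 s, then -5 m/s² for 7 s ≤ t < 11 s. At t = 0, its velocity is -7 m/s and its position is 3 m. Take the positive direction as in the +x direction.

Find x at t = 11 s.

100.5 m

On each constant-a segment, Δv = aΔt and Δx = v₀Δt + ½aΔt²; chain segment to segment.
0–2 s: v starts -7 m/s; Δx = -7·2 + ½·-3·2² = -20 m; v ends -13 m/s.
2–4 s: v starts -13 m/s; Δx = -13·2 + ½·12·2² = -2 m; v ends 11 m/s.
4–7 s: v starts 11 m/s; Δx = 11·3 + ½·5·3² = 55.5 m; v ends 26 m/s.
7–11 s: v starts 26 m/s; Δx = 26·4 + ½·-5·4² = 64 m; v ends 6 m/s.
x(11) = 3 + Σ Δx = 100.5 m.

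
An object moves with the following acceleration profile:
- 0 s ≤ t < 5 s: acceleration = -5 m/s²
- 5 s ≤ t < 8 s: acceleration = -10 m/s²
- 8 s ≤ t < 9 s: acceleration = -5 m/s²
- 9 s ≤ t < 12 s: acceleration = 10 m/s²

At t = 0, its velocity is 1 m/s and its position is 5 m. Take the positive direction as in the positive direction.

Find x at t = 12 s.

On each constant-a segment, Δv = aΔt and Δx = v₀Δt + ½aΔt²; chain segment to segment.
0–5 s: v starts 1 m/s; Δx = 1·5 + ½·-5·5² = -57.5 m; v ends -24 m/s.
5–8 s: v starts -24 m/s; Δx = -24·3 + ½·-10·3² = -117 m; v ends -54 m/s.
8–9 s: v starts -54 m/s; Δx = -54·1 + ½·-5·1² = -56.5 m; v ends -59 m/s.
9–12 s: v starts -59 m/s; Δx = -59·3 + ½·10·3² = -132 m; v ends -29 m/s.
x(12) = 5 + Σ Δx = -358 m.

-358 m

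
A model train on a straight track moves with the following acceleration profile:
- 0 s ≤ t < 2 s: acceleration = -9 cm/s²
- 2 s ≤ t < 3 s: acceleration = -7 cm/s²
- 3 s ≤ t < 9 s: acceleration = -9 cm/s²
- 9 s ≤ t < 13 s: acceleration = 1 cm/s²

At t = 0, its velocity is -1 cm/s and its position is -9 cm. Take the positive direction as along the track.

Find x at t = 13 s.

On each constant-a segment, Δv = aΔt and Δx = v₀Δt + ½aΔt²; chain segment to segment.
0–2 s: v starts -1 cm/s; Δx = -1·2 + ½·-9·2² = -20 cm; v ends -19 cm/s.
2–3 s: v starts -19 cm/s; Δx = -19·1 + ½·-7·1² = -22.5 cm; v ends -26 cm/s.
3–9 s: v starts -26 cm/s; Δx = -26·6 + ½·-9·6² = -318 cm; v ends -80 cm/s.
9–13 s: v starts -80 cm/s; Δx = -80·4 + ½·1·4² = -312 cm; v ends -76 cm/s.
x(13) = -9 + Σ Δx = -681.5 cm.

-681.5 cm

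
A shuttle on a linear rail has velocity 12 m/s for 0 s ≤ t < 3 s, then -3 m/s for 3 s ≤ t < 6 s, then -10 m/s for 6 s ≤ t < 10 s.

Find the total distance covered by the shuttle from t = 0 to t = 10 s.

85 m

Distance (not displacement) is the total path length: add the absolute areas under v-t.
0–3 s: |12| × 3 = 36 m
3–6 s: |-3| × 3 = 9 m
6–10 s: |-10| × 4 = 40 m
Total distance = 85 m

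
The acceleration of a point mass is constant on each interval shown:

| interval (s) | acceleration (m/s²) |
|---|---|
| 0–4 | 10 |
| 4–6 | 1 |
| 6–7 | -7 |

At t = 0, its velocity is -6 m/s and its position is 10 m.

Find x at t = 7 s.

On each constant-a segment, Δv = aΔt and Δx = v₀Δt + ½aΔt²; chain segment to segment.
0–4 s: v starts -6 m/s; Δx = -6·4 + ½·10·4² = 56 m; v ends 34 m/s.
4–6 s: v starts 34 m/s; Δx = 34·2 + ½·1·2² = 70 m; v ends 36 m/s.
6–7 s: v starts 36 m/s; Δx = 36·1 + ½·-7·1² = 32.5 m; v ends 29 m/s.
x(7) = 10 + Σ Δx = 168.5 m.

168.5 m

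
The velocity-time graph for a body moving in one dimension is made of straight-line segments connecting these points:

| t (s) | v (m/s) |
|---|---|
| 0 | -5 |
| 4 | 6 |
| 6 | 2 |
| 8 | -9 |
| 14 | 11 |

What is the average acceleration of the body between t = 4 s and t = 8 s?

-3.75 m/s²

Average acceleration = Δv/Δt = (-9 − 6)/(8 − 4) = -3.75 m/s².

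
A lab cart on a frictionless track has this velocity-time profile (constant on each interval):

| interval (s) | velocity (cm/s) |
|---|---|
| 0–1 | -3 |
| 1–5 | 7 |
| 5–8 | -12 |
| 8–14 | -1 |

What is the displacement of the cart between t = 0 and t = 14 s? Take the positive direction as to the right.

Displacement is the signed area under the v-t curve.
0–1 s: -3 × 1 = -3 cm
1–5 s: 7 × 4 = 28 cm
5–8 s: -12 × 3 = -36 cm
8–14 s: -1 × 6 = -6 cm
Net displacement = -17 cm

-17 cm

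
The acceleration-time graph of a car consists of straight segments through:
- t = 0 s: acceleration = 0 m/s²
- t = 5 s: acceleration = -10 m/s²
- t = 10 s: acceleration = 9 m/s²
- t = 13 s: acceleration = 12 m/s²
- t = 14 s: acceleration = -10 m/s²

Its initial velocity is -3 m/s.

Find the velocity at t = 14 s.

Δv equals the area under the a-t graph; then v = v₀ + Δv.
0–5 s: ½(0 + -10)(5) = -25 m/s
5–10 s: ½(-10 + 9)(5) = -2.5 m/s
10–13 s: ½(9 + 12)(3) = 31.5 m/s
13–14 s: ½(12 + -10)(1) = 1 m/s
Δv = 5 m/s, so v(14) = -3 + (5) = 2 m/s.

2 m/s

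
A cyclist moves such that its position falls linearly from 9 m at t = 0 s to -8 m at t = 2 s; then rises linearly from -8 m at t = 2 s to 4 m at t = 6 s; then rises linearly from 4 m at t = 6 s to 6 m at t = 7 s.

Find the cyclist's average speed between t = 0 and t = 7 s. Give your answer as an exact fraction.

Average speed = (total path length)/(elapsed time); on a piecewise-linear x-t graph the path length is Σ|Δx|.
0–2 s: |Δx| = |-8 − 9| = 17 m
2–6 s: |Δx| = |4 − -8| = 12 m
6–7 s: |Δx| = |6 − 4| = 2 m
Total path = 31 m; average speed = 31/7 = 31/7 m/s.

31/7 m/s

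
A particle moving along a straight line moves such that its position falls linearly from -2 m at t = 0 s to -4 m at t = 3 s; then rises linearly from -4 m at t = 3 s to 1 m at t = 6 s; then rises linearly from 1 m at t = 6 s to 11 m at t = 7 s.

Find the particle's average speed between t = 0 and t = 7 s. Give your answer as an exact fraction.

Average speed = (total path length)/(elapsed time); on a piecewise-linear x-t graph the path length is Σ|Δx|.
0–3 s: |Δx| = |-4 − -2| = 2 m
3–6 s: |Δx| = |1 − -4| = 5 m
6–7 s: |Δx| = |11 − 1| = 10 m
Total path = 17 m; average speed = 17/7 = 17/7 m/s.

17/7 m/s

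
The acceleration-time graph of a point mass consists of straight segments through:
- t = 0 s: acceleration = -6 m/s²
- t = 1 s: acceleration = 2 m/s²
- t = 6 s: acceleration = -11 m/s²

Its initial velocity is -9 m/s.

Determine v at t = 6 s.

-33.5 m/s

Δv equals the area under the a-t graph; then v = v₀ + Δv.
0–1 s: ½(-6 + 2)(1) = -2 m/s
1–6 s: ½(2 + -11)(5) = -22.5 m/s
Δv = -24.5 m/s, so v(6) = -9 + (-24.5) = -33.5 m/s.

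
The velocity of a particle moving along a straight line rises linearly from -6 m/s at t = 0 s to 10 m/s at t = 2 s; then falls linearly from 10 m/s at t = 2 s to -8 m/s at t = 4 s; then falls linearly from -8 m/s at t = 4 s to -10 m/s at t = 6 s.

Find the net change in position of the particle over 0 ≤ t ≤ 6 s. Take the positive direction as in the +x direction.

Displacement is the signed area under the v-t curve.
0–2 s: ½(-6 + 10)(2) = 4 m
2–4 s: ½(10 + -8)(2) = 2 m
4–6 s: ½(-8 + -10)(2) = -18 m
Net displacement = -12 m

-12 m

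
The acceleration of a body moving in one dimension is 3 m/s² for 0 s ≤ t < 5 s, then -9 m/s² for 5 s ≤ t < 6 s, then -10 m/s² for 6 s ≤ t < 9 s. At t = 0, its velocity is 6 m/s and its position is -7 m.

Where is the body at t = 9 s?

68 m

On each constant-a segment, Δv = aΔt and Δx = v₀Δt + ½aΔt²; chain segment to segment.
0–5 s: v starts 6 m/s; Δx = 6·5 + ½·3·5² = 67.5 m; v ends 21 m/s.
5–6 s: v starts 21 m/s; Δx = 21·1 + ½·-9·1² = 16.5 m; v ends 12 m/s.
6–9 s: v starts 12 m/s; Δx = 12·3 + ½·-10·3² = -9 m; v ends -18 m/s.
x(9) = -7 + Σ Δx = 68 m.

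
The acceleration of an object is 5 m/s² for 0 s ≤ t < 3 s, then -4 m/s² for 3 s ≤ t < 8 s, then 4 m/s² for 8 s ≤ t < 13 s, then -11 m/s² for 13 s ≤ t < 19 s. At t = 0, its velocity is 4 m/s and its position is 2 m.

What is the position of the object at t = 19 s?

42.5 m

On each constant-a segment, Δv = aΔt and Δx = v₀Δt + ½aΔt²; chain segment to segment.
0–3 s: v starts 4 m/s; Δx = 4·3 + ½·5·3² = 34.5 m; v ends 19 m/s.
3–8 s: v starts 19 m/s; Δx = 19·5 + ½·-4·5² = 45 m; v ends -1 m/s.
8–13 s: v starts -1 m/s; Δx = -1·5 + ½·4·5² = 45 m; v ends 19 m/s.
13–19 s: v starts 19 m/s; Δx = 19·6 + ½·-11·6² = -84 m; v ends -47 m/s.
x(19) = 2 + Σ Δx = 42.5 m.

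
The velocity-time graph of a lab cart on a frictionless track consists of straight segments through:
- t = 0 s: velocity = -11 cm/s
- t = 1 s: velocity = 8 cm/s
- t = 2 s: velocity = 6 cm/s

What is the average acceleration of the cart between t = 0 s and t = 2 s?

8.5 cm/s²

Average acceleration = Δv/Δt = (6 − -11)/(2 − 0) = 8.5 cm/s².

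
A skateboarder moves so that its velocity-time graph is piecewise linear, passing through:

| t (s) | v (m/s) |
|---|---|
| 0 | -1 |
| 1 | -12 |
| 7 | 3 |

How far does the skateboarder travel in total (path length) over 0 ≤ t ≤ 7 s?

37.1 m

Total distance travelled is ∫|v| dt — sum the magnitudes of each area piece.
0–1 s: |½(-1 + -12)(1)| = 6.5 m
1–7 s: v = 0 at t = 5.8 s; triangle areas 28.8 + 1.8 = 30.6 m
Total distance = 37.1 m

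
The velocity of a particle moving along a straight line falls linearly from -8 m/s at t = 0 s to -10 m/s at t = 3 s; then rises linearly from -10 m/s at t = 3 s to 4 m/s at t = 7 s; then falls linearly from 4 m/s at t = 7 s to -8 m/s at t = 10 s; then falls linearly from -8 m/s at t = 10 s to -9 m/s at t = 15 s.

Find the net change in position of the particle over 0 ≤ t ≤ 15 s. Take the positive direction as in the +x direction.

Displacement is the signed area under the v-t curve.
0–3 s: ½(-8 + -10)(3) = -27 m
3–7 s: ½(-10 + 4)(4) = -12 m
7–10 s: ½(4 + -8)(3) = -6 m
10–15 s: ½(-8 + -9)(5) = -42.5 m
Net displacement = -87.5 m

-87.5 m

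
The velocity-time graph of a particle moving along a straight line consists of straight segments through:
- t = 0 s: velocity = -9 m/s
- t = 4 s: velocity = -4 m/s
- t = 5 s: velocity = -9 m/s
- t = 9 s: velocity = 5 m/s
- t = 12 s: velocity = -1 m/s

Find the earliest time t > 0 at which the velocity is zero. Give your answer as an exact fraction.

t = 53/7 s

v changes sign on 5–9 s (from -9 to 5); the graph is linear there, so v = 0 at t = 5 + (9)·(9 − 5)/(5 − -9) = 53/7 s.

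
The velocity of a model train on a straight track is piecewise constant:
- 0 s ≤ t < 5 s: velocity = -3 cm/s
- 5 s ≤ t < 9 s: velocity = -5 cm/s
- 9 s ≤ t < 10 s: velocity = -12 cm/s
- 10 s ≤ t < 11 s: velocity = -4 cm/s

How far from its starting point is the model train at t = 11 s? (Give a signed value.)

-51 cm

Net displacement equals the area under the velocity-time graph (areas below the axis count negative).
0–5 s: -3 × 5 = -15 cm
5–9 s: -5 × 4 = -20 cm
9–10 s: -12 × 1 = -12 cm
10–11 s: -4 × 1 = -4 cm
Net displacement = -51 cm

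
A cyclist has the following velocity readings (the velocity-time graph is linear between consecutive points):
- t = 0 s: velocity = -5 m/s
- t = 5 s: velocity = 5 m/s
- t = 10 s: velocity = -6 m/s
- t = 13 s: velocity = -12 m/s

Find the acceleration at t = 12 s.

Acceleration is the slope of the v-t graph on 10–13 s: (-12 − -6)/(13 − 10) = -2 m/s².

-2 m/s²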